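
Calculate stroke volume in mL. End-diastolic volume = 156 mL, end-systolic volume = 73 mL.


SV = EDV - ESV
SV = 156 - 73
SV = 83 mL


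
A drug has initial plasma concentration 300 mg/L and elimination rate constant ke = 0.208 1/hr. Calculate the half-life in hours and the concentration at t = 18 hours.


t_half = ln(2) / ke = 0.693147 / 0.208 = 3.332 hr
C(t) = C0 * exp(-ke*t) = 300 * exp(-0.208*18)
C(18) = 7.098 mg/L


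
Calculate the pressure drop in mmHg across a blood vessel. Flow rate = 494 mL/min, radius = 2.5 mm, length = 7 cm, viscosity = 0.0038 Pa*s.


dP = 8*mu*L*Q / (pi*r^4)
Q = 494 mL/min = 8.23333e-06 m^3/s
dP = 142.77 Pa = 142.77 / 133.322 mmHg = 1.071 mmHg


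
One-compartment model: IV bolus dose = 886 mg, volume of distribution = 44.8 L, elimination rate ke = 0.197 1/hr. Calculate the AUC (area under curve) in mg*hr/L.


C0 = Dose/Vd = 886/44.8 = 19.7768 mg/L
AUC = C0/ke = 19.7768/0.197
AUC = 100.4 mg*hr/L


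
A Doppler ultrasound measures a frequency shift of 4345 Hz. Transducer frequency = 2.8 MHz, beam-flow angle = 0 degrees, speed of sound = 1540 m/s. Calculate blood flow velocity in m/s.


v = fd * c / (2 * f0 * cos(theta))
v = 4345 * 1540 / (2 * 2.8000e+06 * cos(0))
v = 1.195 m/s


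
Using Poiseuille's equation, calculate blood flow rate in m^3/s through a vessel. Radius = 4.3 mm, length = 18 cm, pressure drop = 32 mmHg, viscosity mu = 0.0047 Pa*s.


Q = pi*r^4*dP / (8*mu*L)
r = 0.0043 m, L = 0.18 m
dP = 32 mmHg = 4266.304 Pa
Q = 6.7704e-04 m^3/s


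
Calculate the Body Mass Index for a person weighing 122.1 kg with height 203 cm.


BMI = weight / height^2
height = 203 cm = 2.03 m
BMI = 122.1 / 2.03^2
BMI = 29.63 kg/m^2


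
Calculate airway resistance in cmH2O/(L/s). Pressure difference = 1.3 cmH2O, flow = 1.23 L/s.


R = dP / flow
R = 1.3 / 1.23
R = 1.057 cmH2O/(L/s)


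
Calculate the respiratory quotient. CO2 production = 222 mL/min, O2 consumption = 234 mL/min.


RQ = VCO2 / VO2
RQ = 222 / 234
RQ = 0.9487


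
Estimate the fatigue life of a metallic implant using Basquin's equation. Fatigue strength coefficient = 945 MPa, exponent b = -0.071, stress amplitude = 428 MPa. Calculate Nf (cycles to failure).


sigma_a = sigma_f' * (2Nf)^b
2Nf = (sigma_a/sigma_f')^(1/b)
2Nf = (428/945)^(1/-0.071)
2Nf = 69968.404
Nf = 3.498e+04


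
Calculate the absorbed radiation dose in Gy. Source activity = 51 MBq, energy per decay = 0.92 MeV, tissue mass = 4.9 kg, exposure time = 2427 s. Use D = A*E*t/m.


A = 51 MBq = 5.1000e+07 Bq
E = 0.92 MeV = 1.47384e-13 J
D = A*E*t/m = 5.1000e+07*1.47384e-13*2427/4.9
D = 0.003723 Gy


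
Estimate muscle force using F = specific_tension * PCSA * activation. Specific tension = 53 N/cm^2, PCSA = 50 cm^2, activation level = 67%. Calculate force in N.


F = sigma * PCSA * activation
F = 53 * 50 * 0.67
F = 1776 N


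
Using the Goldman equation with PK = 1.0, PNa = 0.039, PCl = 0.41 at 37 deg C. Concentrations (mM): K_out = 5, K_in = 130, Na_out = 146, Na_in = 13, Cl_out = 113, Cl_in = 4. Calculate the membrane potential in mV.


Vm = (RT/F)*ln((PK*Ko + PNa*Nao + PCl*Cli)/(PK*Ki + PNa*Nai + PCl*Clo))
Numer = 12.334, Denom = 176.837
Vm = -71.17 mV


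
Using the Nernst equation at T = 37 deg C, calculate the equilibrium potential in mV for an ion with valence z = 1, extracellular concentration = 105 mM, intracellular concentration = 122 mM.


E = (RT/(zF)) * ln(C_out/C_in)
T = 37 + 273.15 = 310.15 K
E = (8.314 * 310.15 / (1 * 96485)) * ln(105/122)
E = -4.01 mV


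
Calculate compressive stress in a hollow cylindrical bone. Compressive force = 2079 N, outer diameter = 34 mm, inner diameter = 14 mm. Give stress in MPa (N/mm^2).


A = pi*(r_o^2 - r_i^2)
r_o = 17 mm, r_i = 7 mm
A = 753.982 mm^2
sigma = F/A = 2079 / 753.982
sigma = 2.757 MPa


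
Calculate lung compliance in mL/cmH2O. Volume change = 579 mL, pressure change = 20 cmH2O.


C = dV / dP
C = 579 / 20
C = 28.95 mL/cmH2O


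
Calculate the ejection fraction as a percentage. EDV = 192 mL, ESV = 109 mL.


SV = EDV - ESV = 192 - 109 = 83 mL
EF = SV/EDV * 100 = 83/192 * 100
EF = 43.23%


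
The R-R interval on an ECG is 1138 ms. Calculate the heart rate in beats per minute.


HR = 60 / RR_interval(s)
RR = 1138 ms = 1.138 s
HR = 60 / 1.138 = 52.72 bpm


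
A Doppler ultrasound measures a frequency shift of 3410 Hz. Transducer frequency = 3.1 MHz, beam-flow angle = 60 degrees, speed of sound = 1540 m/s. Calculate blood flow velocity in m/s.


v = fd * c / (2 * f0 * cos(theta))
v = 3410 * 1540 / (2 * 3.1000e+06 * cos(60))
v = 1.694 m/s


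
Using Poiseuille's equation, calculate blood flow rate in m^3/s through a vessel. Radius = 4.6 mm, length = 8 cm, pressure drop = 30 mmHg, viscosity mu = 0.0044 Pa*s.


Q = pi*r^4*dP / (8*mu*L)
r = 0.0046 m, L = 0.08 m
dP = 30 mmHg = 3999.66 Pa
Q = 0.001998 m^3/s


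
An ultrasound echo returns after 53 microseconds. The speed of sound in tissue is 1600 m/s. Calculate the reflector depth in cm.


depth = c * t / 2
t = 53 us = 5.3000e-05 s
depth = 1600 * 5.3000e-05 / 2
depth = 0.0424 m = 4.24 cm


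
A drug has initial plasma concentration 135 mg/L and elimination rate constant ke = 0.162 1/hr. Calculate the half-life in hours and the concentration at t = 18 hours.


t_half = ln(2) / ke = 0.693147 / 0.162 = 4.279 hr
C(t) = C0 * exp(-ke*t) = 135 * exp(-0.162*18)
C(18) = 7.31 mg/L


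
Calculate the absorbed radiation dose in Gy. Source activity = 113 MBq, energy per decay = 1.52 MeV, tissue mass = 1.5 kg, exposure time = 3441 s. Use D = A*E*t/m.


A = 113 MBq = 1.1300e+08 Bq
E = 1.52 MeV = 2.43504e-13 J
D = A*E*t/m = 1.1300e+08*2.43504e-13*3441/1.5
D = 0.06312 Gy


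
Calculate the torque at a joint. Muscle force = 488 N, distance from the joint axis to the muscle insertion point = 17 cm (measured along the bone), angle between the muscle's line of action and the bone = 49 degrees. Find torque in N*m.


Torque = F * d * sin(theta)   (moment arm = d*sin(theta))
d = 17 cm = 0.17 m
Torque = 488 * 0.17 * sin(49)
Torque = 62.61 N*m


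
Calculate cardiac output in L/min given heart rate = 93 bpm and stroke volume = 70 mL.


CO = HR * SV
CO = 93 * 70 / 1000
CO = 6.51 L/min


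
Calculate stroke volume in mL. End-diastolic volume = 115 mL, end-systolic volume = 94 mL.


SV = EDV - ESV
SV = 115 - 94
SV = 21 mL


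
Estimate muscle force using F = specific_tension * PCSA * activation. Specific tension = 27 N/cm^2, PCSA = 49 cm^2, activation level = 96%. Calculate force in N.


F = sigma * PCSA * activation
F = 27 * 49 * 0.96
F = 1270 N


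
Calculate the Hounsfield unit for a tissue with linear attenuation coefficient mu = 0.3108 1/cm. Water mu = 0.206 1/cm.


HU = ((mu_tissue - mu_water) / mu_water) * 1000
HU = ((0.3108 - 0.206) / 0.206) * 1000
HU = 508.7


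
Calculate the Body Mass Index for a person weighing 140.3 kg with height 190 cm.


BMI = weight / height^2
height = 190 cm = 1.9 m
BMI = 140.3 / 1.9^2
BMI = 38.86 kg/m^2


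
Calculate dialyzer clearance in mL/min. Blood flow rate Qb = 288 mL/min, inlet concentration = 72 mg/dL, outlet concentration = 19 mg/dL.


K = Qb * (Cb_in - Cb_out) / Cb_in
K = 288 * (72 - 19) / 72
K = 212 mL/min


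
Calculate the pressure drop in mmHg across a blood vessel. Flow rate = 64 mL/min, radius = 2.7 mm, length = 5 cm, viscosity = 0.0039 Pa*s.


dP = 8*mu*L*Q / (pi*r^4)
Q = 64 mL/min = 1.06667e-06 m^3/s
dP = 9.96666 Pa = 9.96666 / 133.322 mmHg = 0.07476 mmHg


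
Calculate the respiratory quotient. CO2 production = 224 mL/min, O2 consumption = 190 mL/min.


RQ = VCO2 / VO2
RQ = 224 / 190
RQ = 1.179


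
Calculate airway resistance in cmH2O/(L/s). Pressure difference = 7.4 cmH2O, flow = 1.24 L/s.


R = dP / flow
R = 7.4 / 1.24
R = 5.968 cmH2O/(L/s)


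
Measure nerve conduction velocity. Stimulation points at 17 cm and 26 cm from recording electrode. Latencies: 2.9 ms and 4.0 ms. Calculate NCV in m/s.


Distance = (26 - 17) / 100 = 0.09 m
dt = (4.0 - 2.9) / 1000 = 0.0011 s
NCV = dist / dt = 81.82 m/s


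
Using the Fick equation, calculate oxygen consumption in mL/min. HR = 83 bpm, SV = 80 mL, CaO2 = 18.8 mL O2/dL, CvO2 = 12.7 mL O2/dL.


CO = HR*SV = 83*80/1000 = 6.64 L/min
a-v O2 diff = 18.8 - 12.7 = 6.1 mL/dL
VO2 = CO * (CaO2-CvO2) * 10 dL/L
VO2 = 6.64 * 6.1 * 10
VO2 = 405 mL/min


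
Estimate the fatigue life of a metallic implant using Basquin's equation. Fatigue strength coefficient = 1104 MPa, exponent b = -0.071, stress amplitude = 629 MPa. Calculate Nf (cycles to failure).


sigma_a = sigma_f' * (2Nf)^b
2Nf = (sigma_a/sigma_f')^(1/b)
2Nf = (629/1104)^(1/-0.071)
2Nf = 2761.2429
Nf = 1381


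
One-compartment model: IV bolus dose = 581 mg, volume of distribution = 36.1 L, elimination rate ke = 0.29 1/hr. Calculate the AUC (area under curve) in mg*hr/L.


C0 = Dose/Vd = 581/36.1 = 16.0942 mg/L
AUC = C0/ke = 16.0942/0.29
AUC = 55.5 mg*hr/L


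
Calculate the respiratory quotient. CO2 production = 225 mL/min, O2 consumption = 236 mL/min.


RQ = VCO2 / VO2
RQ = 225 / 236
RQ = 0.9534


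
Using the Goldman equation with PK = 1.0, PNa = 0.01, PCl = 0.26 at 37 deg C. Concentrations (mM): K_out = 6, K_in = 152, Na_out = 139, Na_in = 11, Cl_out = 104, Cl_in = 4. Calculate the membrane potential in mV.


Vm = (RT/F)*ln((PK*Ko + PNa*Nao + PCl*Cli)/(PK*Ki + PNa*Nai + PCl*Clo))
Numer = 8.43, Denom = 179.15
Vm = -81.68 mV


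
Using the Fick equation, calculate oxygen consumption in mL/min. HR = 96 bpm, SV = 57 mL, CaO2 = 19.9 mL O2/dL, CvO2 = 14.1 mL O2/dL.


CO = HR*SV = 96*57/1000 = 5.472 L/min
a-v O2 diff = 19.9 - 14.1 = 5.8 mL/dL
VO2 = CO * (CaO2-CvO2) * 10 dL/L
VO2 = 5.472 * 5.8 * 10
VO2 = 317.4 mL/min


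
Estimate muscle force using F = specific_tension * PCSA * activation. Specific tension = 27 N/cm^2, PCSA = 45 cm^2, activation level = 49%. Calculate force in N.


F = sigma * PCSA * activation
F = 27 * 45 * 0.49
F = 595.4 N


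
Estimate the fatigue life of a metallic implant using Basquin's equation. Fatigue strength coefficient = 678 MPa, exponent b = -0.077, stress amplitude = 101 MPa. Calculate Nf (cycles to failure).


sigma_a = sigma_f' * (2Nf)^b
2Nf = (sigma_a/sigma_f')^(1/b)
2Nf = (101/678)^(1/-0.077)
2Nf = 5.483642e+10
Nf = 2.7418e+10


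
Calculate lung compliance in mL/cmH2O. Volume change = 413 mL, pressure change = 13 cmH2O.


C = dV / dP
C = 413 / 13
C = 31.77 mL/cmH2O


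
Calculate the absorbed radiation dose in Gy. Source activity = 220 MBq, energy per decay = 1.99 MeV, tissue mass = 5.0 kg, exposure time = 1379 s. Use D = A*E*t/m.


A = 220 MBq = 2.2000e+08 Bq
E = 1.99 MeV = 3.18798e-13 J
D = A*E*t/m = 2.2000e+08*3.18798e-13*1379/5.0
D = 0.01934 Gy


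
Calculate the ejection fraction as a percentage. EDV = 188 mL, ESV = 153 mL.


SV = EDV - ESV = 188 - 153 = 35 mL
EF = SV/EDV * 100 = 35/188 * 100
EF = 18.62%


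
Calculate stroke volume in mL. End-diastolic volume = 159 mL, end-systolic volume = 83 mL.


SV = EDV - ESV
SV = 159 - 83
SV = 76 mL


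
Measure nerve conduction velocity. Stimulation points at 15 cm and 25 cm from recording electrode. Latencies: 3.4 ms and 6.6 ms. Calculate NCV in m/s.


Distance = (25 - 15) / 100 = 0.1 m
dt = (6.6 - 3.4) / 1000 = 0.0032 s
NCV = dist / dt = 31.25 m/s


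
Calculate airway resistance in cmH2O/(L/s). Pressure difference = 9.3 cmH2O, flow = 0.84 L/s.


R = dP / flow
R = 9.3 / 0.84
R = 11.07 cmH2O/(L/s)


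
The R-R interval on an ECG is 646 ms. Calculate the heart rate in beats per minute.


HR = 60 / RR_interval(s)
RR = 646 ms = 0.646 s
HR = 60 / 0.646 = 92.88 bpm


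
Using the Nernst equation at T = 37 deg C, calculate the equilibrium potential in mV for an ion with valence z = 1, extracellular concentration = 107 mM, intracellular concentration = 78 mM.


E = (RT/(zF)) * ln(C_out/C_in)
T = 37 + 273.15 = 310.15 K
E = (8.314 * 310.15 / (1 * 96485)) * ln(107/78)
E = 8.448 mV


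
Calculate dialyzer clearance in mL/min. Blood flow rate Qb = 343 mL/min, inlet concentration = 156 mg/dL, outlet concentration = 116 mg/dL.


K = Qb * (Cb_in - Cb_out) / Cb_in
K = 343 * (156 - 116) / 156
K = 87.95 mL/min


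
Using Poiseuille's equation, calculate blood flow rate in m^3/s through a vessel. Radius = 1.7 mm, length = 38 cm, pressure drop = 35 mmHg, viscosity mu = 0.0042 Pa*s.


Q = pi*r^4*dP / (8*mu*L)
r = 0.0017 m, L = 0.38 m
dP = 35 mmHg = 4666.27 Pa
Q = 9.5894e-06 m^3/s


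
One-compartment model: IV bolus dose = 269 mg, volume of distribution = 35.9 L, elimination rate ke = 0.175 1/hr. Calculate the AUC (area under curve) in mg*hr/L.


C0 = Dose/Vd = 269/35.9 = 7.49304 mg/L
AUC = C0/ke = 7.49304/0.175
AUC = 42.82 mg*hr/L


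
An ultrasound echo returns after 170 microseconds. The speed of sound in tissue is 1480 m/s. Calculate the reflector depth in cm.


depth = c * t / 2
t = 170 us = 1.7000e-04 s
depth = 1480 * 1.7000e-04 / 2
depth = 0.1258 m = 12.58 cm


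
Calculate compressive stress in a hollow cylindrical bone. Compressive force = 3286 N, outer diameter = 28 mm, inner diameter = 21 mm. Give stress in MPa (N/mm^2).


A = pi*(r_o^2 - r_i^2)
r_o = 14 mm, r_i = 10.5 mm
A = 269.392 mm^2
sigma = F/A = 3286 / 269.392
sigma = 12.2 MPa


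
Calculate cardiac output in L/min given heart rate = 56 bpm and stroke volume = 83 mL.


CO = HR * SV
CO = 56 * 83 / 1000
CO = 4.648 L/min


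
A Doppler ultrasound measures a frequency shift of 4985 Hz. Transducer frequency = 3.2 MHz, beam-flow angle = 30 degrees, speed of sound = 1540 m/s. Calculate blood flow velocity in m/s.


v = fd * c / (2 * f0 * cos(theta))
v = 4985 * 1540 / (2 * 3.2000e+06 * cos(30))
v = 1.385 m/s


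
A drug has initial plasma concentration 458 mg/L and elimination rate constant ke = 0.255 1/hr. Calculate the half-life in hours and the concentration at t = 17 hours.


t_half = ln(2) / ke = 0.693147 / 0.255 = 2.718 hr
C(t) = C0 * exp(-ke*t) = 458 * exp(-0.255*17)
C(17) = 6.001 mg/L


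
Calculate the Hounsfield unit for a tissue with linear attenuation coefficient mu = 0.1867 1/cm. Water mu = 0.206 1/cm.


HU = ((mu_tissue - mu_water) / mu_water) * 1000
HU = ((0.1867 - 0.206) / 0.206) * 1000
HU = -93.69


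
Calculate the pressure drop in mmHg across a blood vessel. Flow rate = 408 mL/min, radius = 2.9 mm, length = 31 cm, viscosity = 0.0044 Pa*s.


dP = 8*mu*L*Q / (pi*r^4)
Q = 408 mL/min = 6.8e-06 m^3/s
dP = 333.942 Pa = 333.942 / 133.322 mmHg = 2.505 mmHg


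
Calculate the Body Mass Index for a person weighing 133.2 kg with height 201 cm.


BMI = weight / height^2
height = 201 cm = 2.01 m
BMI = 133.2 / 2.01^2
BMI = 32.97 kg/m^2


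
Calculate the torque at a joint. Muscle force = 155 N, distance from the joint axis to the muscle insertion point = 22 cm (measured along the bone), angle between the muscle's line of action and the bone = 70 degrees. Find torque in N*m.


Torque = F * d * sin(theta)   (moment arm = d*sin(theta))
d = 22 cm = 0.22 m
Torque = 155 * 0.22 * sin(70)
Torque = 32.04 N*m


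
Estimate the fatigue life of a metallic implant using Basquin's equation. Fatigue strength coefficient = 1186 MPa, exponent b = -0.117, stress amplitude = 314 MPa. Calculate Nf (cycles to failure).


sigma_a = sigma_f' * (2Nf)^b
2Nf = (sigma_a/sigma_f')^(1/b)
2Nf = (314/1186)^(1/-0.117)
2Nf = 85693.734
Nf = 4.285e+04


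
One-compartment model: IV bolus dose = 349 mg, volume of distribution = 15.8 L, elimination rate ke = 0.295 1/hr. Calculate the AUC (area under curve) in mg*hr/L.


C0 = Dose/Vd = 349/15.8 = 22.0886 mg/L
AUC = C0/ke = 22.0886/0.295
AUC = 74.88 mg*hr/L


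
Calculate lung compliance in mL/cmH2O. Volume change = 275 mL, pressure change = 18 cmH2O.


C = dV / dP
C = 275 / 18
C = 15.28 mL/cmH2O


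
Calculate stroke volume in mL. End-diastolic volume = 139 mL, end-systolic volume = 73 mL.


SV = EDV - ESV
SV = 139 - 73
SV = 66 mL


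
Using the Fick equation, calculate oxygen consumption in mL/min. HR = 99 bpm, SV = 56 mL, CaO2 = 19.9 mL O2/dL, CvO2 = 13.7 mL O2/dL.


CO = HR*SV = 99*56/1000 = 5.544 L/min
a-v O2 diff = 19.9 - 13.7 = 6.2 mL/dL
VO2 = CO * (CaO2-CvO2) * 10 dL/L
VO2 = 5.544 * 6.2 * 10
VO2 = 343.7 mL/min


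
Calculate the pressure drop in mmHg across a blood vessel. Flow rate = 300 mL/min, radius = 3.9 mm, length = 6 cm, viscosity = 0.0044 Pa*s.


dP = 8*mu*L*Q / (pi*r^4)
Q = 300 mL/min = 5e-06 m^3/s
dP = 14.5297 Pa = 14.5297 / 133.322 mmHg = 0.109 mmHg


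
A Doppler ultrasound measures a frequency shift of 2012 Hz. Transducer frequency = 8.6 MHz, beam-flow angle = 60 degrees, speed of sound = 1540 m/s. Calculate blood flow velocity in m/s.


v = fd * c / (2 * f0 * cos(theta))
v = 2012 * 1540 / (2 * 8.6000e+06 * cos(60))
v = 0.3603 m/s


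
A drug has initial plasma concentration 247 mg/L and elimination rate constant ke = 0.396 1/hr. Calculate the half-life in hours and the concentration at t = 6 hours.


t_half = ln(2) / ke = 0.693147 / 0.396 = 1.75 hr
C(t) = C0 * exp(-ke*t) = 247 * exp(-0.396*6)
C(6) = 22.95 mg/L


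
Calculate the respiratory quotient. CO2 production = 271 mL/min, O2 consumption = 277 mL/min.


RQ = VCO2 / VO2
RQ = 271 / 277
RQ = 0.9783


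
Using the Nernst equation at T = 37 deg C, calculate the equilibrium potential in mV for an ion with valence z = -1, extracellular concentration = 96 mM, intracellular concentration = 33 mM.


E = (RT/(zF)) * ln(C_out/C_in)
T = 37 + 273.15 = 310.15 K
E = (8.314 * 310.15 / (-1 * 96485)) * ln(96/33)
E = -28.54 mV


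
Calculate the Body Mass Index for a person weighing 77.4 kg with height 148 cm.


BMI = weight / height^2
height = 148 cm = 1.48 m
BMI = 77.4 / 1.48^2
BMI = 35.34 kg/m^2


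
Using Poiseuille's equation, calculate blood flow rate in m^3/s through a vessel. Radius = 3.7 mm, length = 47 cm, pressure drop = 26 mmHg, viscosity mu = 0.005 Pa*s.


Q = pi*r^4*dP / (8*mu*L)
r = 0.0037 m, L = 0.47 m
dP = 26 mmHg = 3466.372 Pa
Q = 1.0856e-04 m^3/s


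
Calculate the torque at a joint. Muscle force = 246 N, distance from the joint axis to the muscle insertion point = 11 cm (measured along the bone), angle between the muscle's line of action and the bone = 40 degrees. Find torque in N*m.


Torque = F * d * sin(theta)   (moment arm = d*sin(theta))
d = 11 cm = 0.11 m
Torque = 246 * 0.11 * sin(40)
Torque = 17.39 N*m


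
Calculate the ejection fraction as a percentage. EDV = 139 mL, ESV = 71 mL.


SV = EDV - ESV = 139 - 71 = 68 mL
EF = SV/EDV * 100 = 68/139 * 100
EF = 48.92%


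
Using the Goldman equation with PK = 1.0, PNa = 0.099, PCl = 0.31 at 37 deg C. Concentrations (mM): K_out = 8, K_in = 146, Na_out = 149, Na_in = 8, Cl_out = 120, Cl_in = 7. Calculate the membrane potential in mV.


Vm = (RT/F)*ln((PK*Ko + PNa*Nao + PCl*Cli)/(PK*Ki + PNa*Nai + PCl*Clo))
Numer = 24.921, Denom = 183.992
Vm = -53.43 mV


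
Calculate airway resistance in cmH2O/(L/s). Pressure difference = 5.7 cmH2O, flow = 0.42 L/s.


R = dP / flow
R = 5.7 / 0.42
R = 13.57 cmH2O/(L/s)


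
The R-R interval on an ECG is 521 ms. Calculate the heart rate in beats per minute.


HR = 60 / RR_interval(s)
RR = 521 ms = 0.521 s
HR = 60 / 0.521 = 115.2 bpm


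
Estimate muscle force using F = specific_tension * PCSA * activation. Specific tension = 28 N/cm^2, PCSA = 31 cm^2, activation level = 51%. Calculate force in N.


F = sigma * PCSA * activation
F = 28 * 31 * 0.51
F = 442.7 N


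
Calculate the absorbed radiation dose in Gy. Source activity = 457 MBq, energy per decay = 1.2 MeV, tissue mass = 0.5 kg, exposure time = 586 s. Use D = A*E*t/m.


A = 457 MBq = 4.5700e+08 Bq
E = 1.2 MeV = 1.9224e-13 J
D = A*E*t/m = 4.5700e+08*1.9224e-13*586/0.5
D = 0.103 Gy


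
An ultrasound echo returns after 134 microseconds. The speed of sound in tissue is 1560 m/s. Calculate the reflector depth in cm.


depth = c * t / 2
t = 134 us = 1.3400e-04 s
depth = 1560 * 1.3400e-04 / 2
depth = 0.10452 m = 10.452 cm


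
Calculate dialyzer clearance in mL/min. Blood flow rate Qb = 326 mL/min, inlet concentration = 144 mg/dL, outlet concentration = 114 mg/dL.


K = Qb * (Cb_in - Cb_out) / Cb_in
K = 326 * (144 - 114) / 144
K = 67.92 mL/min


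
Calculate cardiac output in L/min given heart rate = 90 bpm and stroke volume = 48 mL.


CO = HR * SV
CO = 90 * 48 / 1000
CO = 4.32 L/min


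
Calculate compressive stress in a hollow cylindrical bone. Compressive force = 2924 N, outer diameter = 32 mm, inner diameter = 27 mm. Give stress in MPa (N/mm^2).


A = pi*(r_o^2 - r_i^2)
r_o = 16 mm, r_i = 13.5 mm
A = 231.692 mm^2
sigma = F/A = 2924 / 231.692
sigma = 12.62 MPa


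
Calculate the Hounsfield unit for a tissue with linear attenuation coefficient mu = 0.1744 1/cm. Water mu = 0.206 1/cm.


HU = ((mu_tissue - mu_water) / mu_water) * 1000
HU = ((0.1744 - 0.206) / 0.206) * 1000
HU = -153.4


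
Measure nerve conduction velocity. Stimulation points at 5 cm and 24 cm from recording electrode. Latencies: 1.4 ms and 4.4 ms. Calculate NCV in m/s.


Distance = (24 - 5) / 100 = 0.19 m
dt = (4.4 - 1.4) / 1000 = 0.003 s
NCV = dist / dt = 63.33 m/s


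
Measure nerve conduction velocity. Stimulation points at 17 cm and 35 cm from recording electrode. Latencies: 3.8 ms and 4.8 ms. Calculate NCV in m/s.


Distance = (35 - 17) / 100 = 0.18 m
dt = (4.8 - 3.8) / 1000 = 0.001 s
NCV = dist / dt = 180 m/s


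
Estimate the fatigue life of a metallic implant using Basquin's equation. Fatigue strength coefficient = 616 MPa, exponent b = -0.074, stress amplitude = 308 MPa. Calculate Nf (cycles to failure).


sigma_a = sigma_f' * (2Nf)^b
2Nf = (sigma_a/sigma_f')^(1/b)
2Nf = (308/616)^(1/-0.074)
2Nf = 11694.265
Nf = 5847


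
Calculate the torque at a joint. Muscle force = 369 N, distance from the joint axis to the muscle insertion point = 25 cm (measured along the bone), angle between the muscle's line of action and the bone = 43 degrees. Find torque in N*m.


Torque = F * d * sin(theta)   (moment arm = d*sin(theta))
d = 25 cm = 0.25 m
Torque = 369 * 0.25 * sin(43)
Torque = 62.91 N*m


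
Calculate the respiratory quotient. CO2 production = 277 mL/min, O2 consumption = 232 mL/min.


RQ = VCO2 / VO2
RQ = 277 / 232
RQ = 1.194


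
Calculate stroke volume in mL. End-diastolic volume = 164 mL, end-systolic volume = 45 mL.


SV = EDV - ESV
SV = 164 - 45
SV = 119 mL


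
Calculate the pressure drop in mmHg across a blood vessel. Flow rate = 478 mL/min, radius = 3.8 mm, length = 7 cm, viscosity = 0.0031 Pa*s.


dP = 8*mu*L*Q / (pi*r^4)
Q = 478 mL/min = 7.96667e-06 m^3/s
dP = 21.1126 Pa = 21.1126 / 133.322 mmHg = 0.1584 mmHg


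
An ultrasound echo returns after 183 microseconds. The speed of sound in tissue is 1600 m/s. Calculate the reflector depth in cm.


depth = c * t / 2
t = 183 us = 1.8300e-04 s
depth = 1600 * 1.8300e-04 / 2
depth = 0.1464 m = 14.64 cm


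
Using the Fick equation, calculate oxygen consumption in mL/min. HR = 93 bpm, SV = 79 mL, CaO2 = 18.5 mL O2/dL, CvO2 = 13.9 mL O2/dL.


CO = HR*SV = 93*79/1000 = 7.347 L/min
a-v O2 diff = 18.5 - 13.9 = 4.6 mL/dL
VO2 = CO * (CaO2-CvO2) * 10 dL/L
VO2 = 7.347 * 4.6 * 10
VO2 = 338 mL/min


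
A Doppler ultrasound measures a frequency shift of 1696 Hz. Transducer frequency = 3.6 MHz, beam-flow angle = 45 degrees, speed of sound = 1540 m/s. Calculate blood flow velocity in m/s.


v = fd * c / (2 * f0 * cos(theta))
v = 1696 * 1540 / (2 * 3.6000e+06 * cos(45))
v = 0.513 m/s


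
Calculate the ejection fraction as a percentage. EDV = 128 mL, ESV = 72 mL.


SV = EDV - ESV = 128 - 72 = 56 mL
EF = SV/EDV * 100 = 56/128 * 100
EF = 43.75%


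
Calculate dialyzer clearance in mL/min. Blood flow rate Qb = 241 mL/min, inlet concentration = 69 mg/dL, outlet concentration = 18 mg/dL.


K = Qb * (Cb_in - Cb_out) / Cb_in
K = 241 * (69 - 18) / 69
K = 178.1 mL/min


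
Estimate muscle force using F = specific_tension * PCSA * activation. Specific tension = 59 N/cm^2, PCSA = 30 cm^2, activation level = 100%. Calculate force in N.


F = sigma * PCSA * activation
F = 59 * 30 * 1
F = 1770 N


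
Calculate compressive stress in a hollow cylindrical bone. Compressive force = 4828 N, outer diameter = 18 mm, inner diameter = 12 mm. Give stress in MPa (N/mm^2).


A = pi*(r_o^2 - r_i^2)
r_o = 9 mm, r_i = 6 mm
A = 141.372 mm^2
sigma = F/A = 4828 / 141.372
sigma = 34.15 MPa


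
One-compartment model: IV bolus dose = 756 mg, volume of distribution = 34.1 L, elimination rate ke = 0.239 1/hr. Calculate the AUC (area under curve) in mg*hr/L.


C0 = Dose/Vd = 756/34.1 = 22.1701 mg/L
AUC = C0/ke = 22.1701/0.239
AUC = 92.76 mg*hr/L


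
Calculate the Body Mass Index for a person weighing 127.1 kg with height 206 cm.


BMI = weight / height^2
height = 206 cm = 2.06 m
BMI = 127.1 / 2.06^2
BMI = 29.95 kg/m^2


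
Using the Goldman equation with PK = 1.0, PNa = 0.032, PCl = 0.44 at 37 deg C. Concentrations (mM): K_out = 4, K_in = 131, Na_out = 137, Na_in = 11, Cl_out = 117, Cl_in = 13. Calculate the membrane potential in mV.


Vm = (RT/F)*ln((PK*Ko + PNa*Nao + PCl*Cli)/(PK*Ki + PNa*Nai + PCl*Clo))
Numer = 14.104, Denom = 182.832
Vm = -68.47 mV


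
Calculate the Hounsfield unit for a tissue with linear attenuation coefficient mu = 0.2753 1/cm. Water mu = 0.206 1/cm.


HU = ((mu_tissue - mu_water) / mu_water) * 1000
HU = ((0.2753 - 0.206) / 0.206) * 1000
HU = 336.4


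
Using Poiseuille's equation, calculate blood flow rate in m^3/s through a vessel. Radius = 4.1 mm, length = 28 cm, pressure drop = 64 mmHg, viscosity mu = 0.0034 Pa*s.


Q = pi*r^4*dP / (8*mu*L)
r = 0.0041 m, L = 0.28 m
dP = 64 mmHg = 8532.608 Pa
Q = 9.9458e-04 m^3/s


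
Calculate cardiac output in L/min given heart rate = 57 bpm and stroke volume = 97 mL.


CO = HR * SV
CO = 57 * 97 / 1000
CO = 5.529 L/min


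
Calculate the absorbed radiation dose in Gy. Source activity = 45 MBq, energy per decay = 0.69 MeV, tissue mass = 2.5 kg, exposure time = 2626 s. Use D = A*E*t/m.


A = 45 MBq = 4.5000e+07 Bq
E = 0.69 MeV = 1.10538e-13 J
D = A*E*t/m = 4.5000e+07*1.10538e-13*2626/2.5
D = 0.005225 Gy


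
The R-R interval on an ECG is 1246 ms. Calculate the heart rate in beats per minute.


HR = 60 / RR_interval(s)
RR = 1246 ms = 1.246 s
HR = 60 / 1.246 = 48.15 bpm


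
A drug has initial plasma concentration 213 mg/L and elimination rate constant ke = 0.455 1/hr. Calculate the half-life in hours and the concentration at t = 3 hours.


t_half = ln(2) / ke = 0.693147 / 0.455 = 1.523 hr
C(t) = C0 * exp(-ke*t) = 213 * exp(-0.455*3)
C(3) = 54.4 mg/L


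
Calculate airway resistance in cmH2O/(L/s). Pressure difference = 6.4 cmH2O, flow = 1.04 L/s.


R = dP / flow
R = 6.4 / 1.04
R = 6.154 cmH2O/(L/s)


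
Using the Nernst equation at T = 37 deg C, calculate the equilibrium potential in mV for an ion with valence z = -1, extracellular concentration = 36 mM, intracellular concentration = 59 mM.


E = (RT/(zF)) * ln(C_out/C_in)
T = 37 + 273.15 = 310.15 K
E = (8.314 * 310.15 / (-1 * 96485)) * ln(36/59)
E = 13.2 mV


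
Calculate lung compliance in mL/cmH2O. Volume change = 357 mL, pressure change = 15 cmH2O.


C = dV / dP
C = 357 / 15
C = 23.8 mL/cmH2O


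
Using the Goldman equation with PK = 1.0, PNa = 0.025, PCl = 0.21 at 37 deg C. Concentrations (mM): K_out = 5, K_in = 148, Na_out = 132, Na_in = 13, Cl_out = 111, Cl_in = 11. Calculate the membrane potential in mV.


Vm = (RT/F)*ln((PK*Ko + PNa*Nao + PCl*Cli)/(PK*Ki + PNa*Nai + PCl*Clo))
Numer = 10.61, Denom = 171.635
Vm = -74.39 mV


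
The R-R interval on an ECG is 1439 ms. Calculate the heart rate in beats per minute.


HR = 60 / RR_interval(s)
RR = 1439 ms = 1.439 s
HR = 60 / 1.439 = 41.7 bpm


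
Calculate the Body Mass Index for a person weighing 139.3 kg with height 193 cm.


BMI = weight / height^2
height = 193 cm = 1.93 m
BMI = 139.3 / 1.93^2
BMI = 37.4 kg/m^2


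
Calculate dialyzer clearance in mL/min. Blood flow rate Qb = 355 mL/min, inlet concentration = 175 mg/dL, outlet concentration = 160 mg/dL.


K = Qb * (Cb_in - Cb_out) / Cb_in
K = 355 * (175 - 160) / 175
K = 30.43 mL/min


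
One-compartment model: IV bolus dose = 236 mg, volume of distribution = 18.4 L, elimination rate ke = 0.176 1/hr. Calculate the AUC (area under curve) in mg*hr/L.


C0 = Dose/Vd = 236/18.4 = 12.8261 mg/L
AUC = C0/ke = 12.8261/0.176
AUC = 72.88 mg*hr/L


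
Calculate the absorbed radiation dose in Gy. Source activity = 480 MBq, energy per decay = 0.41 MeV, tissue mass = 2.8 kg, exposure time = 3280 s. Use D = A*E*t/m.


A = 480 MBq = 4.8000e+08 Bq
E = 0.41 MeV = 6.5682e-14 J
D = A*E*t/m = 4.8000e+08*6.5682e-14*3280/2.8
D = 0.03693 Gy


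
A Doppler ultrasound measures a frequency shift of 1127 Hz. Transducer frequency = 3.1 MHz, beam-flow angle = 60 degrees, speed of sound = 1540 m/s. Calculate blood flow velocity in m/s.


v = fd * c / (2 * f0 * cos(theta))
v = 1127 * 1540 / (2 * 3.1000e+06 * cos(60))
v = 0.5599 m/s


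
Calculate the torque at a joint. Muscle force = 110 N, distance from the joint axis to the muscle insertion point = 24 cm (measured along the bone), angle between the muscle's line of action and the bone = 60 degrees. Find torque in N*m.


Torque = F * d * sin(theta)   (moment arm = d*sin(theta))
d = 24 cm = 0.24 m
Torque = 110 * 0.24 * sin(60)
Torque = 22.86 N*m


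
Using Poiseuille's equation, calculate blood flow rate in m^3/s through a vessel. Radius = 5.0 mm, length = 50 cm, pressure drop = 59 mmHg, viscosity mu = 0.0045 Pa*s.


Q = pi*r^4*dP / (8*mu*L)
r = 0.005 m, L = 0.5 m
dP = 59 mmHg = 7865.998 Pa
Q = 8.5805e-04 m^3/s


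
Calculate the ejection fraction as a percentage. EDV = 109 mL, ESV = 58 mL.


SV = EDV - ESV = 109 - 58 = 51 mL
EF = SV/EDV * 100 = 51/109 * 100
EF = 46.79%


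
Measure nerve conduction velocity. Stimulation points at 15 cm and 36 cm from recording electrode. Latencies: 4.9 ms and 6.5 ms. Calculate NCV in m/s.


Distance = (36 - 15) / 100 = 0.21 m
dt = (6.5 - 4.9) / 1000 = 0.0016 s
NCV = dist / dt = 131.3 m/s


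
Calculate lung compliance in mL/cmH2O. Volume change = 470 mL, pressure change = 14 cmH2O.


C = dV / dP
C = 470 / 14
C = 33.57 mL/cmH2O


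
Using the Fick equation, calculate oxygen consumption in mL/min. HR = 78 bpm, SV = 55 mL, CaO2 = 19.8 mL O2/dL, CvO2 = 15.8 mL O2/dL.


CO = HR*SV = 78*55/1000 = 4.29 L/min
a-v O2 diff = 19.8 - 15.8 = 4 mL/dL
VO2 = CO * (CaO2-CvO2) * 10 dL/L
VO2 = 4.29 * 4 * 10
VO2 = 171.6 mL/min


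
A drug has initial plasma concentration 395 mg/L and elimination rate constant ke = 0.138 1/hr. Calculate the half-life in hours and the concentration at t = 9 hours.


t_half = ln(2) / ke = 0.693147 / 0.138 = 5.023 hr
C(t) = C0 * exp(-ke*t) = 395 * exp(-0.138*9)
C(9) = 114.1 mg/L


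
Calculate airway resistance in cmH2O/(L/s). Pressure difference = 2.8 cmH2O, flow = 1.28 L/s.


R = dP / flow
R = 2.8 / 1.28
R = 2.188 cmH2O/(L/s)


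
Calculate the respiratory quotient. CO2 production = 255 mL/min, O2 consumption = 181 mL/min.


RQ = VCO2 / VO2
RQ = 255 / 181
RQ = 1.409


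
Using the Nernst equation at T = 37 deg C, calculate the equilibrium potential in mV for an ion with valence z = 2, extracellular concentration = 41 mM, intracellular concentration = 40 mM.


E = (RT/(zF)) * ln(C_out/C_in)
T = 37 + 273.15 = 310.15 K
E = (8.314 * 310.15 / (2 * 96485)) * ln(41/40)
E = 0.33 mV


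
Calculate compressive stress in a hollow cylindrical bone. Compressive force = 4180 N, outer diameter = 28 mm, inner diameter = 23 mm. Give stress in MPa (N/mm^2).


A = pi*(r_o^2 - r_i^2)
r_o = 14 mm, r_i = 11.5 mm
A = 200.277 mm^2
sigma = F/A = 4180 / 200.277
sigma = 20.87 MPa


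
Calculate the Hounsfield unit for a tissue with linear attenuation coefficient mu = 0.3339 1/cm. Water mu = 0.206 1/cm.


HU = ((mu_tissue - mu_water) / mu_water) * 1000
HU = ((0.3339 - 0.206) / 0.206) * 1000
HU = 620.9


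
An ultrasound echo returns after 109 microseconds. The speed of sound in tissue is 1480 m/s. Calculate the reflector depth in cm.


depth = c * t / 2
t = 109 us = 1.0900e-04 s
depth = 1480 * 1.0900e-04 / 2
depth = 0.08066 m = 8.066 cm


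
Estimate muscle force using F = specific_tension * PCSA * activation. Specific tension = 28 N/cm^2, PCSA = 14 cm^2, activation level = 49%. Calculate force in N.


F = sigma * PCSA * activation
F = 28 * 14 * 0.49
F = 192.1 N


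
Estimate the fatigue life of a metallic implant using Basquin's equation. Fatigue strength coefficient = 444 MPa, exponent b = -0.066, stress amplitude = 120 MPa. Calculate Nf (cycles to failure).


sigma_a = sigma_f' * (2Nf)^b
2Nf = (sigma_a/sigma_f')^(1/b)
2Nf = (120/444)^(1/-0.066)
2Nf = 4.0655287e+08
Nf = 2.0328e+08


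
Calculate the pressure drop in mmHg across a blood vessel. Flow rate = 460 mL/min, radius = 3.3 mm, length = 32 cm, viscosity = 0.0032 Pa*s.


dP = 8*mu*L*Q / (pi*r^4)
Q = 460 mL/min = 7.66667e-06 m^3/s
dP = 168.574 Pa = 168.574 / 133.322 mmHg = 1.264 mmHg


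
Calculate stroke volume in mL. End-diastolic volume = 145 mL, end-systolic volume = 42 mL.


SV = EDV - ESV
SV = 145 - 42
SV = 103 mL


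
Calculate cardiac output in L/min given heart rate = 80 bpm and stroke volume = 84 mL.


CO = HR * SV
CO = 80 * 84 / 1000
CO = 6.72 L/min


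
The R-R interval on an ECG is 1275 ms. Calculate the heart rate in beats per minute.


HR = 60 / RR_interval(s)
RR = 1275 ms = 1.275 s
HR = 60 / 1.275 = 47.06 bpm


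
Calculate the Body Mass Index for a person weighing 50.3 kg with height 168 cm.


BMI = weight / height^2
height = 168 cm = 1.68 m
BMI = 50.3 / 1.68^2
BMI = 17.82 kg/m^2


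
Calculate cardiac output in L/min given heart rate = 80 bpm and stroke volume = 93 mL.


CO = HR * SV
CO = 80 * 93 / 1000
CO = 7.44 L/min


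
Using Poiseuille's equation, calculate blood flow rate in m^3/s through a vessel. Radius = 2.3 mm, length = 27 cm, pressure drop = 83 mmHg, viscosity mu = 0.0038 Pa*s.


Q = pi*r^4*dP / (8*mu*L)
r = 0.0023 m, L = 0.27 m
dP = 83 mmHg = 11065.726 Pa
Q = 1.1852e-04 m^3/s


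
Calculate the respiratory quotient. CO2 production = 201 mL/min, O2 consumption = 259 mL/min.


RQ = VCO2 / VO2
RQ = 201 / 259
RQ = 0.7761


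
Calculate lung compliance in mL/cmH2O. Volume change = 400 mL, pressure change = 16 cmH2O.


C = dV / dP
C = 400 / 16
C = 25 mL/cmH2O


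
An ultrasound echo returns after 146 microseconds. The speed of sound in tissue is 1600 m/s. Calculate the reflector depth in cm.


depth = c * t / 2
t = 146 us = 1.4600e-04 s
depth = 1600 * 1.4600e-04 / 2
depth = 0.1168 m = 11.68 cm


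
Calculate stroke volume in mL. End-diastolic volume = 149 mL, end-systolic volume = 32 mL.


SV = EDV - ESV
SV = 149 - 32
SV = 117 mL


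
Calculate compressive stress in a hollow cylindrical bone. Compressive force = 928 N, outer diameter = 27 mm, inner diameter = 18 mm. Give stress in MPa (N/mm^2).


A = pi*(r_o^2 - r_i^2)
r_o = 13.5 mm, r_i = 9 mm
A = 318.086 mm^2
sigma = F/A = 928 / 318.086
sigma = 2.917 MPa


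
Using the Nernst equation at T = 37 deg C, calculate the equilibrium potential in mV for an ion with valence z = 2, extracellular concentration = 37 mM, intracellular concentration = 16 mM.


E = (RT/(zF)) * ln(C_out/C_in)
T = 37 + 273.15 = 310.15 K
E = (8.314 * 310.15 / (2 * 96485)) * ln(37/16)
E = 11.2 mV


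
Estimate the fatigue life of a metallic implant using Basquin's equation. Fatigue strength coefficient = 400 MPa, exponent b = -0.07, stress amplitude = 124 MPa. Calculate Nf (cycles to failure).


sigma_a = sigma_f' * (2Nf)^b
2Nf = (sigma_a/sigma_f')^(1/b)
2Nf = (124/400)^(1/-0.07)
2Nf = 18461268
Nf = 9.2306e+06


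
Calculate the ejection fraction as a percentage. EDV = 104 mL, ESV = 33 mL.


SV = EDV - ESV = 104 - 33 = 71 mL
EF = SV/EDV * 100 = 71/104 * 100
EF = 68.27%


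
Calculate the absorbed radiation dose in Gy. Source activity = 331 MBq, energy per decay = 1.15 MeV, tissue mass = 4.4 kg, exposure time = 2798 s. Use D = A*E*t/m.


A = 331 MBq = 3.3100e+08 Bq
E = 1.15 MeV = 1.8423e-13 J
D = A*E*t/m = 3.3100e+08*1.8423e-13*2798/4.4
D = 0.03878 Gy


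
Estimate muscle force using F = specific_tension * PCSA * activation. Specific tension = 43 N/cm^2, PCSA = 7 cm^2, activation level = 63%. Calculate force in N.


F = sigma * PCSA * activation
F = 43 * 7 * 0.63
F = 189.6 N


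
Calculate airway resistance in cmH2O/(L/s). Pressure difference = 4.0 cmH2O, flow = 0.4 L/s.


R = dP / flow
R = 4.0 / 0.4
R = 10 cmH2O/(L/s)


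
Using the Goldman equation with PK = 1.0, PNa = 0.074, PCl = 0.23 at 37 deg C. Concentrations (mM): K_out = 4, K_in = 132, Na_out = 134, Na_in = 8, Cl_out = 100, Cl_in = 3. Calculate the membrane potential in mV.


Vm = (RT/F)*ln((PK*Ko + PNa*Nao + PCl*Cli)/(PK*Ki + PNa*Nai + PCl*Clo))
Numer = 14.606, Denom = 155.592
Vm = -63.23 mV


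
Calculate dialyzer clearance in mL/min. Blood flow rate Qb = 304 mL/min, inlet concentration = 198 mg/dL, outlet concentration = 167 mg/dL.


K = Qb * (Cb_in - Cb_out) / Cb_in
K = 304 * (198 - 167) / 198
K = 47.6 mL/min


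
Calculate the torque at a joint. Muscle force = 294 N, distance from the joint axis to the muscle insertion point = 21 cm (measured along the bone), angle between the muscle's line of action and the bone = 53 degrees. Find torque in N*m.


Torque = F * d * sin(theta)   (moment arm = d*sin(theta))
d = 21 cm = 0.21 m
Torque = 294 * 0.21 * sin(53)
Torque = 49.31 N*m


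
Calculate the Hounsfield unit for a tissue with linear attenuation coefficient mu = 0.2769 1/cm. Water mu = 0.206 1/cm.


HU = ((mu_tissue - mu_water) / mu_water) * 1000
HU = ((0.2769 - 0.206) / 0.206) * 1000
HU = 344.2


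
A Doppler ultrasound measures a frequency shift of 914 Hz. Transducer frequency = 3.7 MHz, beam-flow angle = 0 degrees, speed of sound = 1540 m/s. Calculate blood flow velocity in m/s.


v = fd * c / (2 * f0 * cos(theta))
v = 914 * 1540 / (2 * 3.7000e+06 * cos(0))
v = 0.1902 m/s


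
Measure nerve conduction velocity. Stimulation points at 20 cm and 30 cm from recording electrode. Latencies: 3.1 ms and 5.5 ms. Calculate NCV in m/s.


Distance = (30 - 20) / 100 = 0.1 m
dt = (5.5 - 3.1) / 1000 = 0.0024 s
NCV = dist / dt = 41.67 m/s


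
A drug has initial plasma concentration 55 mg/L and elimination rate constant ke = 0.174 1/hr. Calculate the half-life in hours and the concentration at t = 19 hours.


t_half = ln(2) / ke = 0.693147 / 0.174 = 3.984 hr
C(t) = C0 * exp(-ke*t) = 55 * exp(-0.174*19)
C(19) = 2.016 mg/L


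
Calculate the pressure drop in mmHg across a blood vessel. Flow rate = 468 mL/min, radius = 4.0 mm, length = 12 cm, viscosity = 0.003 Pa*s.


dP = 8*mu*L*Q / (pi*r^4)
Q = 468 mL/min = 7.8e-06 m^3/s
dP = 27.9317 Pa = 27.9317 / 133.322 mmHg = 0.2095 mmHg


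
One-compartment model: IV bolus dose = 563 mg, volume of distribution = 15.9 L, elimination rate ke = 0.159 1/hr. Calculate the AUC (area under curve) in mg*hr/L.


C0 = Dose/Vd = 563/15.9 = 35.4088 mg/L
AUC = C0/ke = 35.4088/0.159
AUC = 222.7 mg*hr/L


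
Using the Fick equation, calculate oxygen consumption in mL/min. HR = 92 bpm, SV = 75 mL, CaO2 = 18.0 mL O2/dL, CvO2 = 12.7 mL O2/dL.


CO = HR*SV = 92*75/1000 = 6.9 L/min
a-v O2 diff = 18.0 - 12.7 = 5.3 mL/dL
VO2 = CO * (CaO2-CvO2) * 10 dL/L
VO2 = 6.9 * 5.3 * 10
VO2 = 365.7 mL/min


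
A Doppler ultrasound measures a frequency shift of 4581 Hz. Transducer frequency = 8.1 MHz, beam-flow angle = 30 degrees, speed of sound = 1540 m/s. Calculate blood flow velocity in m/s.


v = fd * c / (2 * f0 * cos(theta))
v = 4581 * 1540 / (2 * 8.1000e+06 * cos(30))
v = 0.5028 m/s
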